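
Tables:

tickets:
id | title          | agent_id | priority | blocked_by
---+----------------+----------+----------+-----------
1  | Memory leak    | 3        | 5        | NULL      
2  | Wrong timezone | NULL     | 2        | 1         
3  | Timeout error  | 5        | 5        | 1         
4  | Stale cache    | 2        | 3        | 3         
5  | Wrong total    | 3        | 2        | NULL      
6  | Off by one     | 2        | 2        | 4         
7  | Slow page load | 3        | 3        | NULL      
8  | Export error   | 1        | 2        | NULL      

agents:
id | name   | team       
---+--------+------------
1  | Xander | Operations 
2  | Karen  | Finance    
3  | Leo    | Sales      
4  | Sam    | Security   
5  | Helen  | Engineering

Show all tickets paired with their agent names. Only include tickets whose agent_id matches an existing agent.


INNER JOIN keeps only tickets rows whose agent_id matches an id in agents. Walk through each ticket:
  - ticket 1 (Memory leak): agent_id=3 -> matches Leo
  - ticket 2 (Wrong timezone): agent_id=NULL, no match -> dropped
  - ticket 3 (Timeout error): agent_id=5 -> matches Helen
  - ticket 4 (Stale cache): agent_id=2 -> matches Karen
  - ticket 5 (Wrong total): agent_id=3 -> matches Leo
  - ticket 6 (Off by one): agent_id=2 -> matches Karen
  - ticket 7 (Slow page load): agent_id=3 -> matches Leo
  - ticket 8 (Export error): agent_id=1 -> matches Xander
So 1 of 8 rows is dropped.

SQL:
SELECT a.title, b.name AS agent
FROM tickets a
INNER JOIN agents b ON a.agent_id = b.id

Result:
title          | agent 
---------------+-------
Memory leak    | Leo   
Timeout error  | Helen 
Stale cache    | Karen 
Wrong total    | Leo   
Off by one     | Karen 
Slow page load | Leo   
Export error   | Xander


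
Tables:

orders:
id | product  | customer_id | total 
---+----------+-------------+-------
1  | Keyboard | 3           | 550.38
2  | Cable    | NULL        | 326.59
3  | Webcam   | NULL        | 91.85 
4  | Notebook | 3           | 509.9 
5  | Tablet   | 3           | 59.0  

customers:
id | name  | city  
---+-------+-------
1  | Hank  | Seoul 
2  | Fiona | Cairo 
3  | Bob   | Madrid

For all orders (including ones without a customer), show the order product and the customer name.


LEFT JOIN keeps every row from orders (the left table); where customer_id has no match in customers, the customer columns become NULL. Walk through each order:
  - order 1 (Keyboard): customer_id=3 -> matches Bob
  - order 2 (Cable): customer_id=NULL, no match -> kept with NULL
  - order 3 (Webcam): customer_id=NULL, no match -> kept with NULL
  - order 4 (Notebook): customer_id=3 -> matches Bob
  - order 5 (Tablet): customer_id=3 -> matches Bob
All 5 rows appear; 2 have NULL customer.

SQL:
SELECT a.product, b.name AS customer
FROM orders a
LEFT JOIN customers b ON a.customer_id = b.id

Result:
product  | customer
---------+---------
Keyboard | Bob     
Cable    | NULL    
Webcam   | NULL    
Notebook | Bob     
Tablet   | Bob     


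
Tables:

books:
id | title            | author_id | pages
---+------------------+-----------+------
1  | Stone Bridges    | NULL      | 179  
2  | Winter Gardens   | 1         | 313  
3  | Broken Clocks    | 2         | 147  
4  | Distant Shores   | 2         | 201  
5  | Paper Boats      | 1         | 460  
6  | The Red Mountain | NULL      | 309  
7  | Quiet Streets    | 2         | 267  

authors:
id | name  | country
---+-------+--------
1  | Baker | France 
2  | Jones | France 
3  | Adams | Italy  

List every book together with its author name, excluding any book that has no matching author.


INNER JOIN keeps only books rows whose author_id matches an id in authors. Walk through each book:
  - book 1 (Stone Bridges): author_id=NULL, no match -> dropped
  - book 2 (Winter Gardens): author_id=1 -> matches Baker
  - book 3 (Broken Clocks): author_id=2 -> matches Jones
  - book 4 (Distant Shores): author_id=2 -> matches Jones
  - book 5 (Paper Boats): author_id=1 -> matches Baker
  - book 6 (The Red Mountain): author_id=NULL, no match -> dropped
  - book 7 (Quiet Streets): author_id=2 -> matches Jones
So 2 of 7 rows are dropped.

SQL:
SELECT a.title, b.name AS author
FROM books a
INNER JOIN authors b ON a.author_id = b.id

Result:
title          | author
---------------+-------
Winter Gardens | Baker 
Broken Clocks  | Jones 
Distant Shores | Jones 
Paper Boats    | Baker 
Quiet Streets  | Jones 


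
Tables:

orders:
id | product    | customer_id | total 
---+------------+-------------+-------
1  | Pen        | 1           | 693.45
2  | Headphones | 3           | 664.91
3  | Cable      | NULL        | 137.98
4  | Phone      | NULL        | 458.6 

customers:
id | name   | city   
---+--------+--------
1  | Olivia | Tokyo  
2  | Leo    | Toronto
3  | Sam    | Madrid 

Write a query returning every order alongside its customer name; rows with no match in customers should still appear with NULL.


LEFT JOIN keeps every row from orders (the left table); where customer_id has no match in customers, the customer columns become NULL. Walk through each order:
  - order 1 (Pen): customer_id=1 -> matches Olivia
  - order 2 (Headphones): customer_id=3 -> matches Sam
  - order 3 (Cable): customer_id=NULL, no match -> kept with NULL
  - order 4 (Phone): customer_id=NULL, no match -> kept with NULL
All 4 rows appear; 2 have NULL customer.

SQL:
SELECT a.product, b.name AS customer
FROM orders a
LEFT JOIN customers b ON a.customer_id = b.id

Result:
product    | customer
-----------+---------
Pen        | Olivia  
Headphones | Sam     
Cable      | NULL    
Phone      | NULL    


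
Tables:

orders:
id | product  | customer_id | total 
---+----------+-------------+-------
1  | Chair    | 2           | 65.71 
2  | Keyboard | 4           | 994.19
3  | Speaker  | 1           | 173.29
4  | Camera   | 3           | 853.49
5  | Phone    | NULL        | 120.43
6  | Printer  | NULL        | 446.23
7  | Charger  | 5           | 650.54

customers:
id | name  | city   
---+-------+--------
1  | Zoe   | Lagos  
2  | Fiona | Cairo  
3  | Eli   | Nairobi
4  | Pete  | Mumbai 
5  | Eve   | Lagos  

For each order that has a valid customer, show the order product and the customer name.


INNER JOIN keeps only orders rows whose customer_id matches an id in customers. Walk through each order:
  - order 1 (Chair): customer_id=2 -> matches Fiona
  - order 2 (Keyboard): customer_id=4 -> matches Pete
  - order 3 (Speaker): customer_id=1 -> matches Zoe
  - order 4 (Camera): customer_id=3 -> matches Eli
  - order 5 (Phone): customer_id=NULL, no match -> dropped
  - order 6 (Printer): customer_id=NULL, no match -> dropped
  - order 7 (Charger): customer_id=5 -> matches Eve
So 2 of 7 rows are dropped.

SQL:
SELECT a.product, b.name AS customer
FROM orders a
INNER JOIN customers b ON a.customer_id = b.id

Result:
product  | customer
---------+---------
Chair    | Fiona   
Keyboard | Pete    
Speaker  | Zoe     
Camera   | Eli     
Charger  | Eve     


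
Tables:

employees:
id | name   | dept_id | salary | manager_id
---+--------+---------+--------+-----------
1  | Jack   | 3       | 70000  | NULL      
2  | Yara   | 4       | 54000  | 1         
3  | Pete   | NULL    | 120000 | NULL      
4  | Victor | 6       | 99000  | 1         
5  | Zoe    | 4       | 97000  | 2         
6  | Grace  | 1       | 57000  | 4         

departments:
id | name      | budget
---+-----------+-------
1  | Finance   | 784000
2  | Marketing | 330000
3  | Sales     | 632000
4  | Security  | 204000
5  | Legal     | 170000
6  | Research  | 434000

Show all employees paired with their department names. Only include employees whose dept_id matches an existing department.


INNER JOIN keeps only employees rows whose dept_id matches an id in departments. Walk through each employee:
  - employee 1 (Jack): dept_id=3 -> matches Sales
  - employee 2 (Yara): dept_id=4 -> matches Security
  - employee 3 (Pete): dept_id=NULL, no match -> dropped
  - employee 4 (Victor): dept_id=6 -> matches Research
  - employee 5 (Zoe): dept_id=4 -> matches Security
  - employee 6 (Grace): dept_id=1 -> matches Finance
So 1 of 6 rows is dropped.

SQL:
SELECT a.name, b.name AS department
FROM employees a
INNER JOIN departments b ON a.dept_id = b.id

Result:
name   | department
-------+-----------
Jack   | Sales     
Yara   | Security  
Victor | Research  
Zoe    | Security  
Grace  | Finance   


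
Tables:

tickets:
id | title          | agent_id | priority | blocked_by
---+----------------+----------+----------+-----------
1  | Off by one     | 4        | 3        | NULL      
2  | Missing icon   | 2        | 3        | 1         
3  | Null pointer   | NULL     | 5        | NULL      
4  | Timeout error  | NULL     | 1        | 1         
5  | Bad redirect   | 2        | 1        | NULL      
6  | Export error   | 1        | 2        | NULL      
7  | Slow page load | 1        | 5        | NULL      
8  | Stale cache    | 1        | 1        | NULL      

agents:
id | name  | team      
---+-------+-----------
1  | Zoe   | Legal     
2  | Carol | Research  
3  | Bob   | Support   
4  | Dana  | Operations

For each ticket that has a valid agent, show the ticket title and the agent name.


INNER JOIN keeps only tickets rows whose agent_id matches an id in agents. Walk through each ticket:
  - ticket 1 (Off by one): agent_id=4 -> matches Dana
  - ticket 2 (Missing icon): agent_id=2 -> matches Carol
  - ticket 3 (Null pointer): agent_id=NULL, no match -> dropped
  - ticket 4 (Timeout error): agent_id=NULL, no match -> dropped
  - ticket 5 (Bad redirect): agent_id=2 -> matches Carol
  - ticket 6 (Export error): agent_id=1 -> matches Zoe
  - ticket 7 (Slow page load): agent_id=1 -> matches Zoe
  - ticket 8 (Stale cache): agent_id=1 -> matches Zoe
So 2 of 8 rows are dropped.

SQL:
SELECT a.title, b.name AS agent
FROM tickets a
INNER JOIN agents b ON a.agent_id = b.id

Result:
title          | agent
---------------+------
Off by one     | Dana 
Missing icon   | Carol
Bad redirect   | Carol
Export error   | Zoe  
Slow page load | Zoe  
Stale cache    | Zoe  


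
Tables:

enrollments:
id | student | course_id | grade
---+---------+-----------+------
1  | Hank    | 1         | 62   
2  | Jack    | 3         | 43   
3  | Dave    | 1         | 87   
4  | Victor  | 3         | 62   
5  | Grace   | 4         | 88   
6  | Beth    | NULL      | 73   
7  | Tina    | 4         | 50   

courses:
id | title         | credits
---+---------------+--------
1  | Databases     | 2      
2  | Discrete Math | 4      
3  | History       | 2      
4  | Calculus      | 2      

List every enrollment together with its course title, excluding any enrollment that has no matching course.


INNER JOIN keeps only enrollments rows whose course_id matches an id in courses. Walk through each enrollment:
  - enrollment 1 (Hank): course_id=1 -> matches Databases
  - enrollment 2 (Jack): course_id=3 -> matches History
  - enrollment 3 (Dave): course_id=1 -> matches Databases
  - enrollment 4 (Victor): course_id=3 -> matches History
  - enrollment 5 (Grace): course_id=4 -> matches Calculus
  - enrollment 6 (Beth): course_id=NULL, no match -> dropped
  - enrollment 7 (Tina): course_id=4 -> matches Calculus
So 1 of 7 rows is dropped.

SQL:
SELECT a.student, b.title AS course
FROM enrollments a
INNER JOIN courses b ON a.course_id = b.id

Result:
student | course   
--------+----------
Hank    | Databases
Jack    | History  
Dave    | Databases
Victor  | History  
Grace   | Calculus 
Tina    | Calculus 


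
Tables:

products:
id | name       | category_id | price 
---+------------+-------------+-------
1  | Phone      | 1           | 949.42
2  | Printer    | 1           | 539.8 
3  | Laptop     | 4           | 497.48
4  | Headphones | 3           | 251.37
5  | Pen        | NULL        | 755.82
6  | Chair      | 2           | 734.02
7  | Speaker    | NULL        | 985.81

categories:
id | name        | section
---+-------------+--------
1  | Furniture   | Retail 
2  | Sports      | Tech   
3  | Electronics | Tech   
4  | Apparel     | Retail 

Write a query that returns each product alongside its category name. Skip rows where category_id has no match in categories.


INNER JOIN keeps only products rows whose category_id matches an id in categories. Walk through each product:
  - product 1 (Phone): category_id=1 -> matches Furniture
  - product 2 (Printer): category_id=1 -> matches Furniture
  - product 3 (Laptop): category_id=4 -> matches Apparel
  - product 4 (Headphones): category_id=3 -> matches Electronics
  - product 5 (Pen): category_id=NULL, no match -> dropped
  - product 6 (Chair): category_id=2 -> matches Sports
  - product 7 (Speaker): category_id=NULL, no match -> dropped
So 2 of 7 rows are dropped.

SQL:
SELECT a.name, b.name AS category
FROM products a
INNER JOIN categories b ON a.category_id = b.id

Result:
name       | category   
-----------+------------
Phone      | Furniture  
Printer    | Furniture  
Laptop     | Apparel    
Headphones | Electronics
Chair      | Sports     


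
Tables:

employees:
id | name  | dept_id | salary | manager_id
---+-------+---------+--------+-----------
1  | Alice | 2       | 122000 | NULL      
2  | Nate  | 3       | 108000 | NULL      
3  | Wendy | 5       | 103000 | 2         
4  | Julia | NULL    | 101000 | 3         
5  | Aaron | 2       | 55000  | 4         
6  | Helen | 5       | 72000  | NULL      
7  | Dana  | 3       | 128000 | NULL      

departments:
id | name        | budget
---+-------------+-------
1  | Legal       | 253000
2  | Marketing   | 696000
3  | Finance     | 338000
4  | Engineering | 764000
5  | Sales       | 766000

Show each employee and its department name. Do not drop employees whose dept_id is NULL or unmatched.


LEFT JOIN keeps every row from employees (the left table); where dept_id has no match in departments, the department columns become NULL. Walk through each employee:
  - employee 1 (Alice): dept_id=2 -> matches Marketing
  - employee 2 (Nate): dept_id=3 -> matches Finance
  - employee 3 (Wendy): dept_id=5 -> matches Sales
  - employee 4 (Julia): dept_id=NULL, no match -> kept with NULL
  - employee 5 (Aaron): dept_id=2 -> matches Marketing
  - employee 6 (Helen): dept_id=5 -> matches Sales
  - employee 7 (Dana): dept_id=3 -> matches Finance
All 7 rows appear; 1 has NULL department.

SQL:
SELECT a.name, b.name AS department
FROM employees a
LEFT JOIN departments b ON a.dept_id = b.id

Result:
name  | department
------+-----------
Alice | Marketing 
Nate  | Finance   
Wendy | Sales     
Julia | NULL      
Aaron | Marketing 
Helen | Sales     
Dana  | Finance   


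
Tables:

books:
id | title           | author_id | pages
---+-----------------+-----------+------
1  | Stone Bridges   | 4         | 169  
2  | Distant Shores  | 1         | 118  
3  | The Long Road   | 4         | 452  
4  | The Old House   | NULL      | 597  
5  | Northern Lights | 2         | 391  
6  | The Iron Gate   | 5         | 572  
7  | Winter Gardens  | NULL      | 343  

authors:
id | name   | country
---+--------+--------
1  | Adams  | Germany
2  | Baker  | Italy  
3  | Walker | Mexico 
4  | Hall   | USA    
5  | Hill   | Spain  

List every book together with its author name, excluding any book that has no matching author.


INNER JOIN keeps only books rows whose author_id matches an id in authors. Walk through each book:
  - book 1 (Stone Bridges): author_id=4 -> matches Hall
  - book 2 (Distant Shores): author_id=1 -> matches Adams
  - book 3 (The Long Road): author_id=4 -> matches Hall
  - book 4 (The Old House): author_id=NULL, no match -> dropped
  - book 5 (Northern Lights): author_id=2 -> matches Baker
  - book 6 (The Iron Gate): author_id=5 -> matches Hill
  - book 7 (Winter Gardens): author_id=NULL, no match -> dropped
So 2 of 7 rows are dropped.

SQL:
SELECT a.title, b.name AS author
FROM books a
INNER JOIN authors b ON a.author_id = b.id

Result:
title           | author
----------------+-------
Stone Bridges   | Hall  
Distant Shores  | Adams 
The Long Road   | Hall  
Northern Lights | Baker 
The Iron Gate   | Hill  


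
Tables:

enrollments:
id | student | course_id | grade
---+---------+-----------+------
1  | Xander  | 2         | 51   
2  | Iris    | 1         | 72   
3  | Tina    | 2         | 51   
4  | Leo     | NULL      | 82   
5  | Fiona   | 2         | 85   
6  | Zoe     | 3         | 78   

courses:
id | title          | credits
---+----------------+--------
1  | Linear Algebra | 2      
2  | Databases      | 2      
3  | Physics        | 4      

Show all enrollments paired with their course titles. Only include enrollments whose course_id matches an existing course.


INNER JOIN keeps only enrollments rows whose course_id matches an id in courses. Walk through each enrollment:
  - enrollment 1 (Xander): course_id=2 -> matches Databases
  - enrollment 2 (Iris): course_id=1 -> matches Linear Algebra
  - enrollment 3 (Tina): course_id=2 -> matches Databases
  - enrollment 4 (Leo): course_id=NULL, no match -> dropped
  - enrollment 5 (Fiona): course_id=2 -> matches Databases
  - enrollment 6 (Zoe): course_id=3 -> matches Physics
So 1 of 6 rows is dropped.

SQL:
SELECT a.student, b.title AS course
FROM enrollments a
INNER JOIN courses b ON a.course_id = b.id

Result:
student | course        
--------+---------------
Xander  | Databases     
Iris    | Linear Algebra
Tina    | Databases     
Fiona   | Databases     
Zoe     | Physics       


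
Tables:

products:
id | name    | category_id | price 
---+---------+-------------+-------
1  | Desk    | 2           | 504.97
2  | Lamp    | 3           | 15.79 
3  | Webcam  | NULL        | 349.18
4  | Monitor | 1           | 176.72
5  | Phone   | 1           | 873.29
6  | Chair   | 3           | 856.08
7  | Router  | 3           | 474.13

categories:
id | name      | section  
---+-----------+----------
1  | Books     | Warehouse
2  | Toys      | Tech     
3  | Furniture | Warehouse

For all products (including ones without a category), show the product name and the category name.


LEFT JOIN keeps every row from products (the left table); where category_id has no match in categories, the category columns become NULL. Walk through each product:
  - product 1 (Desk): category_id=2 -> matches Toys
  - product 2 (Lamp): category_id=3 -> matches Furniture
  - product 3 (Webcam): category_id=NULL, no match -> kept with NULL
  - product 4 (Monitor): category_id=1 -> matches Books
  - product 5 (Phone): category_id=1 -> matches Books
  - product 6 (Chair): category_id=3 -> matches Furniture
  - product 7 (Router): category_id=3 -> matches Furniture
All 7 rows appear; 1 has NULL category.

SQL:
SELECT a.name, b.name AS category
FROM products a
LEFT JOIN categories b ON a.category_id = b.id

Result:
name    | category 
--------+----------
Desk    | Toys     
Lamp    | Furniture
Webcam  | NULL     
Monitor | Books    
Phone   | Books    
Chair   | Furniture
Router  | Furniture


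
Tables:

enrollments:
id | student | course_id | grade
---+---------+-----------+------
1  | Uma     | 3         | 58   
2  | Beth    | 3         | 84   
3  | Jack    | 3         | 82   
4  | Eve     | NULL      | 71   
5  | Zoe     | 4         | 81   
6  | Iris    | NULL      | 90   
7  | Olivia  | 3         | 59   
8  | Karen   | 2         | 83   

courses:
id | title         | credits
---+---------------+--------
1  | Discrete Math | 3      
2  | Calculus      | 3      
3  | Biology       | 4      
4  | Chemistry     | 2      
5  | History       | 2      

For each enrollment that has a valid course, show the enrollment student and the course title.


INNER JOIN keeps only enrollments rows whose course_id matches an id in courses. Walk through each enrollment:
  - enrollment 1 (Uma): course_id=3 -> matches Biology
  - enrollment 2 (Beth): course_id=3 -> matches Biology
  - enrollment 3 (Jack): course_id=3 -> matches Biology
  - enrollment 4 (Eve): course_id=NULL, no match -> dropped
  - enrollment 5 (Zoe): course_id=4 -> matches Chemistry
  - enrollment 6 (Iris): course_id=NULL, no match -> dropped
  - enrollment 7 (Olivia): course_id=3 -> matches Biology
  - enrollment 8 (Karen): course_id=2 -> matches Calculus
So 2 of 8 rows are dropped.

SQL:
SELECT a.student, b.title AS course
FROM enrollments a
INNER JOIN courses b ON a.course_id = b.id

Result:
student | course   
--------+----------
Uma     | Biology  
Beth    | Biology  
Jack    | Biology  
Zoe     | Chemistry
Olivia  | Biology  
Karen   | Calculus 


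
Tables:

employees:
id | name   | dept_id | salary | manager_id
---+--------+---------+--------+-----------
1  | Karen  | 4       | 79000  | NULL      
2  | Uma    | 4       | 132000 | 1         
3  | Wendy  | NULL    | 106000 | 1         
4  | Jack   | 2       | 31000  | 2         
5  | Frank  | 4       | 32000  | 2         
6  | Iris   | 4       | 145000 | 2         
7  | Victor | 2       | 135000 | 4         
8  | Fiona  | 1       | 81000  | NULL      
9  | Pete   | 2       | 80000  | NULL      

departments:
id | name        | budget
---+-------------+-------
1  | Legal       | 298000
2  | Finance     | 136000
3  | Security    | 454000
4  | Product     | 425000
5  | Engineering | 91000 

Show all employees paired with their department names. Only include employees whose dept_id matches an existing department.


INNER JOIN keeps only employees rows whose dept_id matches an id in departments. Walk through each employee:
  - employee 1 (Karen): dept_id=4 -> matches Product
  - employee 2 (Uma): dept_id=4 -> matches Product
  - employee 3 (Wendy): dept_id=NULL, no match -> dropped
  - employee 4 (Jack): dept_id=2 -> matches Finance
  - employee 5 (Frank): dept_id=4 -> matches Product
  - employee 6 (Iris): dept_id=4 -> matches Product
  - employee 7 (Victor): dept_id=2 -> matches Finance
  - employee 8 (Fiona): dept_id=1 -> matches Legal
  - employee 9 (Pete): dept_id=2 -> matches Finance
So 1 of 9 rows is dropped.

SQL:
SELECT a.name, b.name AS department
FROM employees a
INNER JOIN departments b ON a.dept_id = b.id

Result:
name   | department
-------+-----------
Karen  | Product   
Uma    | Product   
Jack   | Finance   
Frank  | Product   
Iris   | Product   
Victor | Finance   
Fiona  | Legal     
Pete   | Finance   


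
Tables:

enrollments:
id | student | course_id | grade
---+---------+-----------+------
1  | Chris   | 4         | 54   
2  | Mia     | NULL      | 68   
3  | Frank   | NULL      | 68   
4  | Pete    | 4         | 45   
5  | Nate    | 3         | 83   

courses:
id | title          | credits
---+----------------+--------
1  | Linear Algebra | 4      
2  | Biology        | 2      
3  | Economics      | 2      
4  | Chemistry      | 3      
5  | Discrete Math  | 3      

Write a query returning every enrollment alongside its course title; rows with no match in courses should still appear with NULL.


LEFT JOIN keeps every row from enrollments (the left table); where course_id has no match in courses, the course columns become NULL. Walk through each enrollment:
  - enrollment 1 (Chris): course_id=4 -> matches Chemistry
  - enrollment 2 (Mia): course_id=NULL, no match -> kept with NULL
  - enrollment 3 (Frank): course_id=NULL, no match -> kept with NULL
  - enrollment 4 (Pete): course_id=4 -> matches Chemistry
  - enrollment 5 (Nate): course_id=3 -> matches Economics
All 5 rows appear; 2 have NULL course.

SQL:
SELECT a.student, b.title AS course
FROM enrollments a
LEFT JOIN courses b ON a.course_id = b.id

Result:
student | course   
--------+----------
Chris   | Chemistry
Mia     | NULL     
Frank   | NULL     
Pete    | Chemistry
Nate    | Economics


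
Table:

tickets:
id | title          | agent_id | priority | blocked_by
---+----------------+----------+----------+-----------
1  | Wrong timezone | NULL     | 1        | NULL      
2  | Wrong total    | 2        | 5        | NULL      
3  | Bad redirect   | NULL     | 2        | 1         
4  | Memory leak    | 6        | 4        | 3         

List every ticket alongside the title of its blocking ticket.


This is a self-join: tickets is joined to a second copy of itself, matching each row's blocked_by to another row's id. Use LEFT JOIN so rows with blocked_by=NULL are kept.
  - ticket 1 (Wrong timezone): blocked_by=NULL -> NULL
  - ticket 2 (Wrong total): blocked_by=NULL -> NULL
  - ticket 3 (Bad redirect): blocked_by=1 -> Wrong timezone
  - ticket 4 (Memory leak): blocked_by=3 -> Bad redirect

SQL:
SELECT a.title AS item, b.title AS blocked_by
FROM tickets a
LEFT JOIN tickets b ON a.blocked_by = b.id

Result:
item           | blocked_by    
---------------+---------------
Wrong timezone | NULL          
Wrong total    | NULL          
Bad redirect   | Wrong timezone
Memory leak    | Bad redirect  


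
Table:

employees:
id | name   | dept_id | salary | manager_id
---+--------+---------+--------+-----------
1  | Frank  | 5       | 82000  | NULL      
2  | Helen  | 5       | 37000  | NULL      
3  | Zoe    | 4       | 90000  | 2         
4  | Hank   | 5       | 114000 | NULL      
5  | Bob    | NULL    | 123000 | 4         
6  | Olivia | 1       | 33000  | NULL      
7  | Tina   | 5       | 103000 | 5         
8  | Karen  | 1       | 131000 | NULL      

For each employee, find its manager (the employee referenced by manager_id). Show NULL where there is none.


This is a self-join: employees is joined to a second copy of itself, matching each row's manager_id to another row's id. Use LEFT JOIN so rows with manager_id=NULL are kept.
  - employee 1 (Frank): manager_id=NULL -> NULL
  - employee 2 (Helen): manager_id=NULL -> NULL
  - employee 3 (Zoe): manager_id=2 -> Helen
  - employee 4 (Hank): manager_id=NULL -> NULL
  - employee 5 (Bob): manager_id=4 -> Hank
  - employee 6 (Olivia): manager_id=NULL -> NULL
  - employee 7 (Tina): manager_id=5 -> Bob
  - employee 8 (Karen): manager_id=NULL -> NULL

SQL:
SELECT a.name AS item, b.name AS manager
FROM employees a
LEFT JOIN employees b ON a.manager_id = b.id

Result:
item   | manager
-------+--------
Frank  | NULL   
Helen  | NULL   
Zoe    | Helen  
Hank   | NULL   
Bob    | Hank   
Olivia | NULL   
Tina   | Bob    
Karen  | NULL   


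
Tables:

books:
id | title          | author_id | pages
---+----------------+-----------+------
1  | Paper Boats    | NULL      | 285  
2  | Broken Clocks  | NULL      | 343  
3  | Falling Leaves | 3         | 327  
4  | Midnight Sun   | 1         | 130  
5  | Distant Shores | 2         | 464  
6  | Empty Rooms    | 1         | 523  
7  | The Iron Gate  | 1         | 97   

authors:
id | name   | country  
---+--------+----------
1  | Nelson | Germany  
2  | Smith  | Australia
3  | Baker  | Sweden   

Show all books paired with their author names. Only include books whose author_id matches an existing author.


INNER JOIN keeps only books rows whose author_id matches an id in authors. Walk through each book:
  - book 1 (Paper Boats): author_id=NULL, no match -> dropped
  - book 2 (Broken Clocks): author_id=NULL, no match -> dropped
  - book 3 (Falling Leaves): author_id=3 -> matches Baker
  - book 4 (Midnight Sun): author_id=1 -> matches Nelson
  - book 5 (Distant Shores): author_id=2 -> matches Smith
  - book 6 (Empty Rooms): author_id=1 -> matches Nelson
  - book 7 (The Iron Gate): author_id=1 -> matches Nelson
So 2 of 7 rows are dropped.

SQL:
SELECT a.title, b.name AS author
FROM books a
INNER JOIN authors b ON a.author_id = b.id

Result:
title          | author
---------------+-------
Falling Leaves | Baker 
Midnight Sun   | Nelson
Distant Shores | Smith 
Empty Rooms    | Nelson
The Iron Gate  | Nelson


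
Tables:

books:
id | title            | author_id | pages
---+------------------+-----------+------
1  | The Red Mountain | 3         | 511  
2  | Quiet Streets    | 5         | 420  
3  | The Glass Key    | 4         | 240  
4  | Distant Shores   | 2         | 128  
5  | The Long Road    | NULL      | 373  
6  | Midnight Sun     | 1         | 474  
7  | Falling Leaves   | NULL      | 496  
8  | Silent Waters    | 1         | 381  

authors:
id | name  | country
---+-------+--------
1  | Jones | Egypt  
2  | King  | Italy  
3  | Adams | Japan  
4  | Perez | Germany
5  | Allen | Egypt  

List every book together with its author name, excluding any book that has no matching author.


INNER JOIN keeps only books rows whose author_id matches an id in authors. Walk through each book:
  - book 1 (The Red Mountain): author_id=3 -> matches Adams
  - book 2 (Quiet Streets): author_id=5 -> matches Allen
  - book 3 (The Glass Key): author_id=4 -> matches Perez
  - book 4 (Distant Shores): author_id=2 -> matches King
  - book 5 (The Long Road): author_id=NULL, no match -> dropped
  - book 6 (Midnight Sun): author_id=1 -> matches Jones
  - book 7 (Falling Leaves): author_id=NULL, no match -> dropped
  - book 8 (Silent Waters): author_id=1 -> matches Jones
So 2 of 8 rows are dropped.

SQL:
SELECT a.title, b.name AS author
FROM books a
INNER JOIN authors b ON a.author_id = b.id

Result:
title            | author
-----------------+-------
The Red Mountain | Adams 
Quiet Streets    | Allen 
The Glass Key    | Perez 
Distant Shores   | King  
Midnight Sun     | Jones 
Silent Waters    | Jones 


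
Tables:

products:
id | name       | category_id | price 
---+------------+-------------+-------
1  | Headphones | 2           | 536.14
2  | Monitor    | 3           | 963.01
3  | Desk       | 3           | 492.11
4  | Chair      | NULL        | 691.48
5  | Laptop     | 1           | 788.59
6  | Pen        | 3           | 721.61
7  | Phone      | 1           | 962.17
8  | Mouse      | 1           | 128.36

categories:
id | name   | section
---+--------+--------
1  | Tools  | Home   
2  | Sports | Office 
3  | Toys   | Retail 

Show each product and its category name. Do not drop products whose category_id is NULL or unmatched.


LEFT JOIN keeps every row from products (the left table); where category_id has no match in categories, the category columns become NULL. Walk through each product:
  - product 1 (Headphones): category_id=2 -> matches Sports
  - product 2 (Monitor): category_id=3 -> matches Toys
  - product 3 (Desk): category_id=3 -> matches Toys
  - product 4 (Chair): category_id=NULL, no match -> kept with NULL
  - product 5 (Laptop): category_id=1 -> matches Tools
  - product 6 (Pen): category_id=3 -> matches Toys
  - product 7 (Phone): category_id=1 -> matches Tools
  - product 8 (Mouse): category_id=1 -> matches Tools
All 8 rows appear; 1 has NULL category.

SQL:
SELECT a.name, b.name AS category
FROM products a
LEFT JOIN categories b ON a.category_id = b.id

Result:
name       | category
-----------+---------
Headphones | Sports  
Monitor    | Toys    
Desk       | Toys    
Chair      | NULL    
Laptop     | Tools   
Pen        | Toys    
Phone      | Tools   
Mouse      | Tools   


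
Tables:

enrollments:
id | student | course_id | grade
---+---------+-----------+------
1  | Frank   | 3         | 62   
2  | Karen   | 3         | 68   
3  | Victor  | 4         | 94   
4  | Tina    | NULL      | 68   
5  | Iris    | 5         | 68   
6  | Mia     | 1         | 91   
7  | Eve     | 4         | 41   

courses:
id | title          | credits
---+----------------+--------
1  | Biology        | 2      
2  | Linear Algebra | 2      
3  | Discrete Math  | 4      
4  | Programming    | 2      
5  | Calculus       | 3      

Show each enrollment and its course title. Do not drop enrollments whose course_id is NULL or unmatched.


LEFT JOIN keeps every row from enrollments (the left table); where course_id has no match in courses, the course columns become NULL. Walk through each enrollment:
  - enrollment 1 (Frank): course_id=3 -> matches Discrete Math
  - enrollment 2 (Karen): course_id=3 -> matches Discrete Math
  - enrollment 3 (Victor): course_id=4 -> matches Programming
  - enrollment 4 (Tina): course_id=NULL, no match -> kept with NULL
  - enrollment 5 (Iris): course_id=5 -> matches Calculus
  - enrollment 6 (Mia): course_id=1 -> matches Biology
  - enrollment 7 (Eve): course_id=4 -> matches Programming
All 7 rows appear; 1 has NULL course.

SQL:
SELECT a.student, b.title AS course
FROM enrollments a
LEFT JOIN courses b ON a.course_id = b.id

Result:
student | course       
--------+--------------
Frank   | Discrete Math
Karen   | Discrete Math
Victor  | Programming  
Tina    | NULL         
Iris    | Calculus     
Mia     | Biology      
Eve     | Programming  


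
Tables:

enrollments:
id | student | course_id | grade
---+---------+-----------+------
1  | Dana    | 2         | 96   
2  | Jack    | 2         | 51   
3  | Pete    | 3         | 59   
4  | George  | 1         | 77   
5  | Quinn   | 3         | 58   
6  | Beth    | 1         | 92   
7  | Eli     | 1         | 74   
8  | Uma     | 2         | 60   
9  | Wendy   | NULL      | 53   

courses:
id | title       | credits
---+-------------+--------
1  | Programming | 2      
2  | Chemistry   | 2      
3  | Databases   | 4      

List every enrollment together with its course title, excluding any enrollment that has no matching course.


INNER JOIN keeps only enrollments rows whose course_id matches an id in courses. Walk through each enrollment:
  - enrollment 1 (Dana): course_id=2 -> matches Chemistry
  - enrollment 2 (Jack): course_id=2 -> matches Chemistry
  - enrollment 3 (Pete): course_id=3 -> matches Databases
  - enrollment 4 (George): course_id=1 -> matches Programming
  - enrollment 5 (Quinn): course_id=3 -> matches Databases
  - enrollment 6 (Beth): course_id=1 -> matches Programming
  - enrollment 7 (Eli): course_id=1 -> matches Programming
  - enrollment 8 (Uma): course_id=2 -> matches Chemistry
  - enrollment 9 (Wendy): course_id=NULL, no match -> dropped
So 1 of 9 rows is dropped.

SQL:
SELECT a.student, b.title AS course
FROM enrollments a
INNER JOIN courses b ON a.course_id = b.id

Result:
student | course     
--------+------------
Dana    | Chemistry  
Jack    | Chemistry  
Pete    | Databases  
George  | Programming
Quinn   | Databases  
Beth    | Programming
Eli     | Programming
Uma     | Chemistry  


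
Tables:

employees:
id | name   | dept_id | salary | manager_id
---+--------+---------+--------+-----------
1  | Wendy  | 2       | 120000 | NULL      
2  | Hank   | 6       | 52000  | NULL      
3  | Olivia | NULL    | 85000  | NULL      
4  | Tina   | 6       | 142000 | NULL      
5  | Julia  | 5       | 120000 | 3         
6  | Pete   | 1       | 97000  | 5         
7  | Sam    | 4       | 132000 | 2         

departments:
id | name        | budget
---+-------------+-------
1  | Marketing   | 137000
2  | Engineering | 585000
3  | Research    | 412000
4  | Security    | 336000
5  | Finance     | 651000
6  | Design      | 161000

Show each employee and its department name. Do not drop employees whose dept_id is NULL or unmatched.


LEFT JOIN keeps every row from employees (the left table); where dept_id has no match in departments, the department columns become NULL. Walk through each employee:
  - employee 1 (Wendy): dept_id=2 -> matches Engineering
  - employee 2 (Hank): dept_id=6 -> matches Design
  - employee 3 (Olivia): dept_id=NULL, no match -> kept with NULL
  - employee 4 (Tina): dept_id=6 -> matches Design
  - employee 5 (Julia): dept_id=5 -> matches Finance
  - employee 6 (Pete): dept_id=1 -> matches Marketing
  - employee 7 (Sam): dept_id=4 -> matches Security
All 7 rows appear; 1 has NULL department.

SQL:
SELECT a.name, b.name AS department
FROM employees a
LEFT JOIN departments b ON a.dept_id = b.id

Result:
name   | department 
-------+------------
Wendy  | Engineering
Hank   | Design     
Olivia | NULL       
Tina   | Design     
Julia  | Finance    
Pete   | Marketing  
Sam    | Security   


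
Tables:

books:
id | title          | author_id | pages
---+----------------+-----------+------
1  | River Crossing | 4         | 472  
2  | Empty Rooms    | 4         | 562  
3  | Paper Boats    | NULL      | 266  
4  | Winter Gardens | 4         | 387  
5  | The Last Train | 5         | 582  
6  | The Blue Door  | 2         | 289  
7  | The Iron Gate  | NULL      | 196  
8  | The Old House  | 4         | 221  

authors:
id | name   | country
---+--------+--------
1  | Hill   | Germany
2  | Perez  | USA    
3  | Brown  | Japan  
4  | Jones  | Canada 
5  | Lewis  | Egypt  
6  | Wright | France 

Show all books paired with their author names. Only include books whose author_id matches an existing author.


INNER JOIN keeps only books rows whose author_id matches an id in authors. Walk through each book:
  - book 1 (River Crossing): author_id=4 -> matches Jones
  - book 2 (Empty Rooms): author_id=4 -> matches Jones
  - book 3 (Paper Boats): author_id=NULL, no match -> dropped
  - book 4 (Winter Gardens): author_id=4 -> matches Jones
  - book 5 (The Last Train): author_id=5 -> matches Lewis
  - book 6 (The Blue Door): author_id=2 -> matches Perez
  - book 7 (The Iron Gate): author_id=NULL, no match -> dropped
  - book 8 (The Old House): author_id=4 -> matches Jones
So 2 of 8 rows are dropped.

SQL:
SELECT a.title, b.name AS author
FROM books a
INNER JOIN authors b ON a.author_id = b.id

Result:
title          | author
---------------+-------
River Crossing | Jones 
Empty Rooms    | Jones 
Winter Gardens | Jones 
The Last Train | Lewis 
The Blue Door  | Perez 
The Old House  | Jones 


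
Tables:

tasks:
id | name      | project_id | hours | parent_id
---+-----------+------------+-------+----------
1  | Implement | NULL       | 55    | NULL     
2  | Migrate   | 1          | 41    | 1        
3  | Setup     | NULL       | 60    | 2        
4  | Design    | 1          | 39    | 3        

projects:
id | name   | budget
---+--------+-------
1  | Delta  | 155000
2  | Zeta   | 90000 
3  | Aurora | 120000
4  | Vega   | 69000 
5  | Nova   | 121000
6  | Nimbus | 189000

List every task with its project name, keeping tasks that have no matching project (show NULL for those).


LEFT JOIN keeps every row from tasks (the left table); where project_id has no match in projects, the project columns become NULL. Walk through each task:
  - task 1 (Implement): project_id=NULL, no match -> kept with NULL
  - task 2 (Migrate): project_id=1 -> matches Delta
  - task 3 (Setup): project_id=NULL, no match -> kept with NULL
  - task 4 (Design): project_id=1 -> matches Delta
All 4 rows appear; 2 have NULL project.

SQL:
SELECT a.name, b.name AS project
FROM tasks a
LEFT JOIN projects b ON a.project_id = b.id

Result:
name      | project
----------+--------
Implement | NULL   
Migrate   | Delta  
Setup     | NULL   
Design    | Delta  


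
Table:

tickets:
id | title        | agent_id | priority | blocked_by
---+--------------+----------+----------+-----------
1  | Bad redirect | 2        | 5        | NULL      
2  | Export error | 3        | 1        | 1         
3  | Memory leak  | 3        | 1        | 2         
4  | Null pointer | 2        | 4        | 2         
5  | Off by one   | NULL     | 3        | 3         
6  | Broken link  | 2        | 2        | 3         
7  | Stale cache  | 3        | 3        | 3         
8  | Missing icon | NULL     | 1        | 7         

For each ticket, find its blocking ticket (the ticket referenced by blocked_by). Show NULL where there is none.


This is a self-join: tickets is joined to a second copy of itself, matching each row's blocked_by to another row's id. Use LEFT JOIN so rows with blocked_by=NULL are kept.
  - ticket 1 (Bad redirect): blocked_by=NULL -> NULL
  - ticket 2 (Export error): blocked_by=1 -> Bad redirect
  - ticket 3 (Memory leak): blocked_by=2 -> Export error
  - ticket 4 (Null pointer): blocked_by=2 -> Export error
  - ticket 5 (Off by one): blocked_by=3 -> Memory leak
  - ticket 6 (Broken link): blocked_by=3 -> Memory leak
  - ticket 7 (Stale cache): blocked_by=3 -> Memory leak
  - ticket 8 (Missing icon): blocked_by=7 -> Stale cache

SQL:
SELECT a.title AS item, b.title AS blocked_by
FROM tickets a
LEFT JOIN tickets b ON a.blocked_by = b.id

Result:
item         | blocked_by  
-------------+-------------
Bad redirect | NULL        
Export error | Bad redirect
Memory leak  | Export error
Null pointer | Export error
Off by one   | Memory leak 
Broken link  | Memory leak 
Stale cache  | Memory leak 
Missing icon | Stale cache 


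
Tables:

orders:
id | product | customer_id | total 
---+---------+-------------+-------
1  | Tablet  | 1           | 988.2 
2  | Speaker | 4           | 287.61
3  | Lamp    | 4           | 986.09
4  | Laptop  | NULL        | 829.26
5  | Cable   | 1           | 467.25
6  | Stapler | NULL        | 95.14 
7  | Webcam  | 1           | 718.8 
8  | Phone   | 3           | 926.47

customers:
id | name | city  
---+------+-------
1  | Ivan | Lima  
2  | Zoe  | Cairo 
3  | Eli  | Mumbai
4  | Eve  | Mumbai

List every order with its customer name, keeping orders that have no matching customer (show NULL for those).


LEFT JOIN keeps every row from orders (the left table); where customer_id has no match in customers, the customer columns become NULL. Walk through each order:
  - order 1 (Tablet): customer_id=1 -> matches Ivan
  - order 2 (Speaker): customer_id=4 -> matches Eve
  - order 3 (Lamp): customer_id=4 -> matches Eve
  - order 4 (Laptop): customer_id=NULL, no match -> kept with NULL
  - order 5 (Cable): customer_id=1 -> matches Ivan
  - order 6 (Stapler): customer_id=NULL, no match -> kept with NULL
  - order 7 (Webcam): customer_id=1 -> matches Ivan
  - order 8 (Phone): customer_id=3 -> matches Eli
All 8 rows appear; 2 have NULL customer.

SQL:
SELECT a.product, b.name AS customer
FROM orders a
LEFT JOIN customers b ON a.customer_id = b.id

Result:
product | customer
--------+---------
Tablet  | Ivan    
Speaker | Eve     
Lamp    | Eve     
Laptop  | NULL    
Cable   | Ivan    
Stapler | NULL    
Webcam  | Ivan    
Phone   | Eli     
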